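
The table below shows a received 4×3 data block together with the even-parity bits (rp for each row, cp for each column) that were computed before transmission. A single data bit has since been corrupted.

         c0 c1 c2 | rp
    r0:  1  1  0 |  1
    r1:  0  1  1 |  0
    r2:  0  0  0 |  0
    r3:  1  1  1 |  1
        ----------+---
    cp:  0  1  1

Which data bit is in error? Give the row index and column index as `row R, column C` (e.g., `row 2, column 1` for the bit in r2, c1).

row 0, column 2

Recompute each row's even parity and compare to rp:
  r0: data parity 0, sent rp 1 → mismatch
  r1: data parity 0, sent rp 0 → ok
  r2: data parity 0, sent rp 0 → ok
  r3: data parity 1, sent rp 1 → ok
Recompute each column's even parity and compare to cp:
  c0: data parity 0, sent cp 0 → ok
  c1: data parity 1, sent cp 1 → ok
  c2: data parity 0, sent cp 1 → mismatch
Exactly one row (r0) and one column (c2) fail → the flipped bit is at their intersection.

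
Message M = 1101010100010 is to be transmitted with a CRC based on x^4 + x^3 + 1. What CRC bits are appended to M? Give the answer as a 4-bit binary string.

Append 4 zeros: 11010101000100000. Divide by 11001 (XOR where the leading bit is 1):
  pos 0: 11010 XOR 11001 = 00011
  pos 3: 11101 XOR 11001 = 00100
  pos 5: 10000 XOR 11001 = 01001
  pos 6: 10010 XOR 11001 = 01011
  pos 7: 10111 XOR 11001 = 01110
  pos 8: 11100 XOR 11001 = 00101
  pos 10: 10100 XOR 11001 = 01101
  pos 11: 11010 XOR 11001 = 00011
Remainder (last 4 bits) = 0110. This is the CRC / FCS.

0110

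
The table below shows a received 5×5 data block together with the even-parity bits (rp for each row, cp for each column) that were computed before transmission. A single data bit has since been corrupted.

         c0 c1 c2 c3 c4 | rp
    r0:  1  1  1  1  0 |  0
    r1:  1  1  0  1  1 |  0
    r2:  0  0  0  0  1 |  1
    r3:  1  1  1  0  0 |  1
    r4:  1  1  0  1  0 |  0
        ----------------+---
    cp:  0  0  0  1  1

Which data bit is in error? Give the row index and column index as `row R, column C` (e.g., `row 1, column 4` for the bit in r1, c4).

row 4, column 4

Recompute each row's even parity and compare to rp:
  r0: data parity 0, sent rp 0 → ok
  r1: data parity 0, sent rp 0 → ok
  r2: data parity 1, sent rp 1 → ok
  r3: data parity 1, sent rp 1 → ok
  r4: data parity 1, sent rp 0 → mismatch
Recompute each column's even parity and compare to cp:
  c0: data parity 0, sent cp 0 → ok
  c1: data parity 0, sent cp 0 → ok
  c2: data parity 0, sent cp 0 → ok
  c3: data parity 1, sent cp 1 → ok
  c4: data parity 0, sent cp 1 → mismatch
Exactly one row (r4) and one column (c4) fail → the flipped bit is at their intersection.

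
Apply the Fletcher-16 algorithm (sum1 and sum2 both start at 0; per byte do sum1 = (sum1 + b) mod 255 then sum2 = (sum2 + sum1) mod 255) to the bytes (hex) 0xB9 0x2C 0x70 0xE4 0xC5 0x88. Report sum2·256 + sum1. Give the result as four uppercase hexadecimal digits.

BB89

Running sums (mod 255):
  after byte 0 (0xB9): sum1=185, sum2=185
  after byte 1 (0x2C): sum1=229, sum2=159
  after byte 2 (0x70): sum1=86, sum2=245
  after byte 3 (0xE4): sum1=59, sum2=49
  after byte 4 (0xC5): sum1=1, sum2=50
  after byte 5 (0x88): sum1=137, sum2=187
Checksum = sum2·256 + sum1 = 187·256 + 137 = 48009 = 0xBB89.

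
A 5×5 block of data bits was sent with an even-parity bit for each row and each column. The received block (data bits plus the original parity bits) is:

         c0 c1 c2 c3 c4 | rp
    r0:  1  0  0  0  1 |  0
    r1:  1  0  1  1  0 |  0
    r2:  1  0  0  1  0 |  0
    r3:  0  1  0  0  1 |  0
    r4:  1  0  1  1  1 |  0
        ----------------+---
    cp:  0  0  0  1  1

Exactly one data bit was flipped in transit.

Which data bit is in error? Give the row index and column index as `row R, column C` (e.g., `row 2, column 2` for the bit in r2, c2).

row 1, column 1

Recompute each row's even parity and compare to rp:
  r0: data parity 0, sent rp 0 → ok
  r1: data parity 1, sent rp 0 → mismatch
  r2: data parity 0, sent rp 0 → ok
  r3: data parity 0, sent rp 0 → ok
  r4: data parity 0, sent rp 0 → ok
Recompute each column's even parity and compare to cp:
  c0: data parity 0, sent cp 0 → ok
  c1: data parity 1, sent cp 0 → mismatch
  c2: data parity 0, sent cp 0 → ok
  c3: data parity 1, sent cp 1 → ok
  c4: data parity 1, sent cp 1 → ok
Exactly one row (r1) and one column (c1) fail → the flipped bit is at their intersection.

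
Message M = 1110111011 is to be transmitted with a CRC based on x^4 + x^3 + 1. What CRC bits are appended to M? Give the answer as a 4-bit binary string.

0110

Append 4 zeros: 11101110110000. Divide by 11001 (XOR where the leading bit is 1):
  pos 0: 11101 XOR 11001 = 00100
  pos 2: 10011 XOR 11001 = 01010
  pos 3: 10100 XOR 11001 = 01101
  pos 4: 11011 XOR 11001 = 00010
  pos 7: 10100 XOR 11001 = 01101
  pos 8: 11010 XOR 11001 = 00011
Remainder (last 4 bits) = 0110. This is the CRC / FCS.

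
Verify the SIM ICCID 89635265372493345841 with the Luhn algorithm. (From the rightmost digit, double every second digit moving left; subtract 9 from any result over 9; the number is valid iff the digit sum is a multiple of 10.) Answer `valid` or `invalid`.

From the right, keep odd positions and double even positions (subtract 9 from any doubled value over 9):
  doubled (positions 2,4,...): 8 1 6 9 4 6 3 1 3 7 → sum 48
  kept (positions 1,3,...): 1 8 4 3 4 7 5 2 3 9 → sum 46
Total = 94.
94 mod 10 = 4, so the number is invalid.

invalid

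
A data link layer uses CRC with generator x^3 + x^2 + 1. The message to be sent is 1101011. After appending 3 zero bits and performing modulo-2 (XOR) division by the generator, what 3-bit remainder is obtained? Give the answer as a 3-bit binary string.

010

Append 3 zeros: 1101011000. Divide by 1101 (XOR where the leading bit is 1):
  pos 0: 1101 XOR 1101 = 0000
  pos 5: 1100 XOR 1101 = 0001
Remainder (last 3 bits) = 010. This is the CRC / FCS.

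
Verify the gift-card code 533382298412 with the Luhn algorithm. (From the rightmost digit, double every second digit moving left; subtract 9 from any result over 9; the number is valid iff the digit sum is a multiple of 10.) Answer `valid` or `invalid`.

valid

From the right, keep odd positions and double even positions (subtract 9 from any doubled value over 9):
  doubled (positions 2,4,...): 2 7 4 7 6 1 → sum 27
  kept (positions 1,3,...): 2 4 9 2 3 3 → sum 23
Total = 50.
50 mod 10 = 0, so the number is valid.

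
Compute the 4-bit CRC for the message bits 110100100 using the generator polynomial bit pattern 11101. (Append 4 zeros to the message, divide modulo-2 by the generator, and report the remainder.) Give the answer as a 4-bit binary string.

0000

Append 4 zeros: 1101001000000. Divide by 11101 (XOR where the leading bit is 1):
  pos 0: 11010 XOR 11101 = 00111
  pos 2: 11101 XOR 11101 = 00000
Remainder (last 4 bits) = 0000. This is the CRC / FCS.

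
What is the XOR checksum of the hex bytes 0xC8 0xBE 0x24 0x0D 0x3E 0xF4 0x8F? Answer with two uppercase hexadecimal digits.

1A

XOR the bytes together:
  start with 0xC8
  0xC8 ⊕ 0xBE = 0x76
  0x76 ⊕ 0x24 = 0x52
  0x52 ⊕ 0x0D = 0x5F
  0x5F ⊕ 0x3E = 0x61
  0x61 ⊕ 0xF4 = 0x95
  0x95 ⊕ 0x8F = 0x1A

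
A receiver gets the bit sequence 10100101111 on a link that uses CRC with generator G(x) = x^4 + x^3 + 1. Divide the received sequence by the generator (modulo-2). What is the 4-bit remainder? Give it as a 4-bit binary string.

0000

Modulo-2 division of 10100101111 by 11001:
  pos 0: 10100 XOR 11001 = 01101
  pos 1: 11011 XOR 11001 = 00010
  pos 4: 10011 XOR 11001 = 01010
  pos 5: 10101 XOR 11001 = 01100
  pos 6: 11001 XOR 11001 = 00000
Remainder = 0000 (zero — the frame passes the CRC check).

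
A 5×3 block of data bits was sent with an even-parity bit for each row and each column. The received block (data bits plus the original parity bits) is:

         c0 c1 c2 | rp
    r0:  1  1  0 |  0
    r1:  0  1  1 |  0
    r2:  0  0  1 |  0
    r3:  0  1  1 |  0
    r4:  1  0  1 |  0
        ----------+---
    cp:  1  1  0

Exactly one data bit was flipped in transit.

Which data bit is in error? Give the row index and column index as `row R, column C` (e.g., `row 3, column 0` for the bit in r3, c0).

row 2, column 0

Recompute each row's even parity and compare to rp:
  r0: data parity 0, sent rp 0 → ok
  r1: data parity 0, sent rp 0 → ok
  r2: data parity 1, sent rp 0 → mismatch
  r3: data parity 0, sent rp 0 → ok
  r4: data parity 0, sent rp 0 → ok
Recompute each column's even parity and compare to cp:
  c0: data parity 0, sent cp 1 → mismatch
  c1: data parity 1, sent cp 1 → ok
  c2: data parity 0, sent cp 0 → ok
Exactly one row (r2) and one column (c0) fail → the flipped bit is at their intersection.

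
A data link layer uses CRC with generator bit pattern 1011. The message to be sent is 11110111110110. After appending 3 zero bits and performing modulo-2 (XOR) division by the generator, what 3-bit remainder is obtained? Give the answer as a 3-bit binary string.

Append 3 zeros: 11110111110110000. Divide by 1011 (XOR where the leading bit is 1):
  pos 0: 1111 XOR 1011 = 0100
  pos 1: 1000 XOR 1011 = 0011
  pos 3: 1111 XOR 1011 = 0100
  pos 4: 1001 XOR 1011 = 0010
  pos 6: 1011 XOR 1011 = 0000
  pos 11: 1100 XOR 1011 = 0111
  pos 12: 1110 XOR 1011 = 0101
  pos 13: 1010 XOR 1011 = 0001
Remainder (last 3 bits) = 001. This is the CRC / FCS.

001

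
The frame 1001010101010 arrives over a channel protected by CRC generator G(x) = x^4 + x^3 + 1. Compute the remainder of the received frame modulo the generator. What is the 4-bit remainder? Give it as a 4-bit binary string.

Modulo-2 division of 1001010101010 by 11001:
  pos 0: 10010 XOR 11001 = 01011
  pos 1: 10111 XOR 11001 = 01110
  pos 2: 11100 XOR 11001 = 00101
  pos 4: 10110 XOR 11001 = 01111
  pos 5: 11111 XOR 11001 = 00110
  pos 7: 11001 XOR 11001 = 00000
Remainder = 0000 (zero — the frame passes the CRC check).

0000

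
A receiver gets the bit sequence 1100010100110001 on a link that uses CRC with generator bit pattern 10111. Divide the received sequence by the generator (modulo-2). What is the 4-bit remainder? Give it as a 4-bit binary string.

Modulo-2 division of 1100010100110001 by 10111:
  pos 0: 11000 XOR 10111 = 01111
  pos 1: 11111 XOR 10111 = 01000
  pos 2: 10000 XOR 10111 = 00111
  pos 4: 11110 XOR 10111 = 01001
  pos 5: 10010 XOR 10111 = 00101
  pos 7: 10111 XOR 10111 = 00000
Remainder = 0001 (nonzero — an error is detected).

0001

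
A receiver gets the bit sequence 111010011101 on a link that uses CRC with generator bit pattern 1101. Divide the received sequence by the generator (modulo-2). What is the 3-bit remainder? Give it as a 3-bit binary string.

000

Modulo-2 division of 111010011101 by 1101:
  pos 0: 1110 XOR 1101 = 0011
  pos 2: 1110 XOR 1101 = 0011
  pos 4: 1101 XOR 1101 = 0000
  pos 8: 1101 XOR 1101 = 0000
Remainder = 000 (zero — the frame passes the CRC check).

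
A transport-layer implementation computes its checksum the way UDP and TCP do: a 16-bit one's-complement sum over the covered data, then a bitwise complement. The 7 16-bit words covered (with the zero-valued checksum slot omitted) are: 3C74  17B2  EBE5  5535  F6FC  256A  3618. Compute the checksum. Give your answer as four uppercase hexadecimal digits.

One's-complement addition (fold any carry out of bit 15 back into bit 0):
  0x3C74 + 0x17B2 = 0x05426
  0x5426 + 0xEBE5 = 0x1400B → wrap carry → 0x400C
  0x400C + 0x5535 = 0x09541
  0x9541 + 0xF6FC = 0x18C3D → wrap carry → 0x8C3E
  0x8C3E + 0x256A = 0x0B1A8
  0xB1A8 + 0x3618 = 0x0E7C0
One's-complement sum = 0xE7C0.
Checksum = ~0xE7C0 & 0xFFFF = 0x183F.

183F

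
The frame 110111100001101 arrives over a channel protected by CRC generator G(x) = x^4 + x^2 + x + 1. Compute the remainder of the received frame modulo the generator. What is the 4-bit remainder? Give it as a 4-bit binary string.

Modulo-2 division of 110111100001101 by 10111:
  pos 0: 11011 XOR 10111 = 01100
  pos 1: 11001 XOR 10111 = 01110
  pos 2: 11101 XOR 10111 = 01010
  pos 3: 10100 XOR 10111 = 00011
  pos 6: 11000 XOR 10111 = 01111
  pos 7: 11111 XOR 10111 = 01000
  pos 8: 10001 XOR 10111 = 00110
  pos 10: 11001 XOR 10111 = 01110
Remainder = 1110 (nonzero — an error is detected).

1110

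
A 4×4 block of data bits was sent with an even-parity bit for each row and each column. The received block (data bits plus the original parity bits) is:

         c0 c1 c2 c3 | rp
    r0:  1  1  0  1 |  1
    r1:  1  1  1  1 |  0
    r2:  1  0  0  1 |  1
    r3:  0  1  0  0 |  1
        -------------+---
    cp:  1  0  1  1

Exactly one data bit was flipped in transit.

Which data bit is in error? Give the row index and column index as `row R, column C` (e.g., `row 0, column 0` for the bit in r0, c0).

row 2, column 1

Recompute each row's even parity and compare to rp:
  r0: data parity 1, sent rp 1 → ok
  r1: data parity 0, sent rp 0 → ok
  r2: data parity 0, sent rp 1 → mismatch
  r3: data parity 1, sent rp 1 → ok
Recompute each column's even parity and compare to cp:
  c0: data parity 1, sent cp 1 → ok
  c1: data parity 1, sent cp 0 → mismatch
  c2: data parity 1, sent cp 1 → ok
  c3: data parity 1, sent cp 1 → ok
Exactly one row (r2) and one column (c1) fail → the flipped bit is at their intersection.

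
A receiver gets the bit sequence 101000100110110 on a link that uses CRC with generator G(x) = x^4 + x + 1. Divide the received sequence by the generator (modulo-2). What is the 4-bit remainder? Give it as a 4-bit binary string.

0000

Modulo-2 division of 101000100110110 by 10011:
  pos 0: 10100 XOR 10011 = 00111
  pos 2: 11101 XOR 10011 = 01110
  pos 3: 11100 XOR 10011 = 01111
  pos 4: 11110 XOR 10011 = 01101
  pos 5: 11011 XOR 10011 = 01000
  pos 6: 10001 XOR 10011 = 00010
  pos 9: 10011 XOR 10011 = 00000
Remainder = 0000 (zero — the frame passes the CRC check).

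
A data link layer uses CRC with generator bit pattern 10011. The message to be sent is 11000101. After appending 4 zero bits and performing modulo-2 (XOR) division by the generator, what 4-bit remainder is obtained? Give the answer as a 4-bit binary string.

0110

Append 4 zeros: 110001010000. Divide by 10011 (XOR where the leading bit is 1):
  pos 0: 11000 XOR 10011 = 01011
  pos 1: 10111 XOR 10011 = 00100
  pos 3: 10001 XOR 10011 = 00010
  pos 6: 10000 XOR 10011 = 00011
Remainder (last 4 bits) = 0110. This is the CRC / FCS.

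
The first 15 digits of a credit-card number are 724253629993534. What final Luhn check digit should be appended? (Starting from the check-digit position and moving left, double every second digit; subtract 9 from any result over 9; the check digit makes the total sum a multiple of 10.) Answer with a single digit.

2

Partial digits right→left: 4 3 5 3 9 9 9 2 6 3 5 2 4 2 7
Double every second digit counting from the check-digit position (so the 1st, 3rd, 5th, ... of the partial from the right).
  doubled (with −9 where >9): 8 1 9 9 3 1 8 5 → sum 44
  kept as-is: 3 3 9 2 3 2 2 → sum 24
Total = 44 + 24 = 68.
Check digit = (10 − (68 mod 10)) mod 10 = 2.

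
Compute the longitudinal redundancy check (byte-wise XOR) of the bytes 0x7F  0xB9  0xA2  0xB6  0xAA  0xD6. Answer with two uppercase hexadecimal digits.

XOR the bytes together:
  start with 0x7F
  0x7F ⊕ 0xB9 = 0xC6
  0xC6 ⊕ 0xA2 = 0x64
  0x64 ⊕ 0xB6 = 0xD2
  0xD2 ⊕ 0xAA = 0x78
  0x78 ⊕ 0xD6 = 0xAE

AE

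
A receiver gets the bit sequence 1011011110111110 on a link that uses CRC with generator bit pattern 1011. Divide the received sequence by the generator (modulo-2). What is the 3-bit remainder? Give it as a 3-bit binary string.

Modulo-2 division of 1011011110111110 by 1011:
  pos 0: 1011 XOR 1011 = 0000
  pos 5: 1111 XOR 1011 = 0100
  pos 6: 1000 XOR 1011 = 0011
  pos 8: 1111 XOR 1011 = 0100
  pos 9: 1001 XOR 1011 = 0010
  pos 11: 1011 XOR 1011 = 0000
Remainder = 000 (zero — the frame passes the CRC check).

000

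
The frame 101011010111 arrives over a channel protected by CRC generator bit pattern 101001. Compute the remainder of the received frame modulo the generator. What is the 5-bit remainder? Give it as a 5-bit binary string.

11010

Modulo-2 division of 101011010111 by 101001:
  pos 0: 101011 XOR 101001 = 000010
  pos 4: 100101 XOR 101001 = 001100
  pos 6: 110011 XOR 101001 = 011010
Remainder = 11010 (nonzero — an error is detected).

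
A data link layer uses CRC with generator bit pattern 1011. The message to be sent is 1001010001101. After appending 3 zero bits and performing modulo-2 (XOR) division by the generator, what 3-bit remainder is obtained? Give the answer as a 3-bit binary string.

111

Append 3 zeros: 1001010001101000. Divide by 1011 (XOR where the leading bit is 1):
  pos 0: 1001 XOR 1011 = 0010
  pos 2: 1001 XOR 1011 = 0010
  pos 4: 1000 XOR 1011 = 0011
  pos 6: 1101 XOR 1011 = 0110
  pos 7: 1101 XOR 1011 = 0110
  pos 8: 1100 XOR 1011 = 0111
  pos 9: 1111 XOR 1011 = 0100
  pos 10: 1000 XOR 1011 = 0011
  pos 12: 1100 XOR 1011 = 0111
Remainder (last 3 bits) = 111. This is the CRC / FCS.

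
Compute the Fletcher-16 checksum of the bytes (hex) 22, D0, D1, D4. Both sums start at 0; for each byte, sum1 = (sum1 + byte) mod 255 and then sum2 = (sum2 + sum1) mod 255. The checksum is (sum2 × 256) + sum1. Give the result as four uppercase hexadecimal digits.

Running sums (mod 255):
  after byte 0 (22): sum1=34, sum2=34
  after byte 1 (D0): sum1=242, sum2=21
  after byte 2 (D1): sum1=196, sum2=217
  after byte 3 (D4): sum1=153, sum2=115
Checksum = sum2·256 + sum1 = 115·256 + 153 = 29593 = 0x7399.

7399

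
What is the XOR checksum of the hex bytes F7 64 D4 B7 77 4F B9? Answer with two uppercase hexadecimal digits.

XOR the bytes together:
  start with 0xF7
  0xF7 ⊕ 0x64 = 0x93
  0x93 ⊕ 0xD4 = 0x47
  0x47 ⊕ 0xB7 = 0xF0
  0xF0 ⊕ 0x77 = 0x87
  0x87 ⊕ 0x4F = 0xC8
  0xC8 ⊕ 0xB9 = 0x71

71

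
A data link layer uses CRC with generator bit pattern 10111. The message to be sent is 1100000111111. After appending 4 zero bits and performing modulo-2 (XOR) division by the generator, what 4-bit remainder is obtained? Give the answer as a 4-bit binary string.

0011

Append 4 zeros: 11000001111110000. Divide by 10111 (XOR where the leading bit is 1):
  pos 0: 11000 XOR 10111 = 01111
  pos 1: 11110 XOR 10111 = 01001
  pos 2: 10010 XOR 10111 = 00101
  pos 4: 10111 XOR 10111 = 00000
  pos 9: 11110 XOR 10111 = 01001
  pos 10: 10010 XOR 10111 = 00101
  pos 12: 10100 XOR 10111 = 00011
Remainder (last 4 bits) = 0011. This is the CRC / FCS.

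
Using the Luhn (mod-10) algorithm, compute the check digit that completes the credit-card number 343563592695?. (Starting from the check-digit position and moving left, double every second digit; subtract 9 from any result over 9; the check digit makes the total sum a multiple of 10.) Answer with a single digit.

4

Partial digits right→left: 5 9 6 2 9 5 3 6 5 3 4 3
Double every second digit counting from the check-digit position (so the 1st, 3rd, 5th, ... of the partial from the right).
  doubled (with −9 where >9): 1 3 9 6 1 8 → sum 28
  kept as-is: 9 2 5 6 3 3 → sum 28
Total = 28 + 28 = 56.
Check digit = (10 − (56 mod 10)) mod 10 = 4.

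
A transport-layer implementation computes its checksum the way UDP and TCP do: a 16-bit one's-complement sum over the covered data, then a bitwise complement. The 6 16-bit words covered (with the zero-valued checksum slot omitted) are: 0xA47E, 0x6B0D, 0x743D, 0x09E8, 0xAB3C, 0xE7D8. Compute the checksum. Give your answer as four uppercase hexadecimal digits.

DF38

One's-complement addition (fold any carry out of bit 15 back into bit 0):
  0xA47E + 0x6B0D = 0x10F8B → wrap carry → 0x0F8C
  0x0F8C + 0x743D = 0x083C9
  0x83C9 + 0x09E8 = 0x08DB1
  0x8DB1 + 0xAB3C = 0x138ED → wrap carry → 0x38EE
  0x38EE + 0xE7D8 = 0x120C6 → wrap carry → 0x20C7
One's-complement sum = 0x20C7.
Checksum = ~0x20C7 & 0xFFFF = 0xDF38.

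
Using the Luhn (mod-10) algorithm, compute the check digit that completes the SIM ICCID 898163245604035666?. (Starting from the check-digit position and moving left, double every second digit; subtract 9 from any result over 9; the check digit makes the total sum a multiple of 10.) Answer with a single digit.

Partial digits right→left: 6 6 6 5 3 0 4 0 6 5 4 2 3 6 1 8 9 8
Double every second digit counting from the check-digit position (so the 1st, 3rd, 5th, ... of the partial from the right).
  doubled (with −9 where >9): 3 3 6 8 3 8 6 2 9 → sum 48
  kept as-is: 6 5 0 0 5 2 6 8 8 → sum 40
Total = 48 + 40 = 88.
Check digit = (10 − (88 mod 10)) mod 10 = 2.

2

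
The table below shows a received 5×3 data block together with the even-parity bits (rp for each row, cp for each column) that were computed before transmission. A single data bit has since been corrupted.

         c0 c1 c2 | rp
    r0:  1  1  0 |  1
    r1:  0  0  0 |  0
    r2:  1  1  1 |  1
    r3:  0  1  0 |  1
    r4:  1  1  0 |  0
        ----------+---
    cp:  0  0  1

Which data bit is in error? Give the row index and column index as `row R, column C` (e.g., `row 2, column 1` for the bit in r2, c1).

row 0, column 0

Recompute each row's even parity and compare to rp:
  r0: data parity 0, sent rp 1 → mismatch
  r1: data parity 0, sent rp 0 → ok
  r2: data parity 1, sent rp 1 → ok
  r3: data parity 1, sent rp 1 → ok
  r4: data parity 0, sent rp 0 → ok
Recompute each column's even parity and compare to cp:
  c0: data parity 1, sent cp 0 → mismatch
  c1: data parity 0, sent cp 0 → ok
  c2: data parity 1, sent cp 1 → ok
Exactly one row (r0) and one column (c0) fail → the flipped bit is at their intersection.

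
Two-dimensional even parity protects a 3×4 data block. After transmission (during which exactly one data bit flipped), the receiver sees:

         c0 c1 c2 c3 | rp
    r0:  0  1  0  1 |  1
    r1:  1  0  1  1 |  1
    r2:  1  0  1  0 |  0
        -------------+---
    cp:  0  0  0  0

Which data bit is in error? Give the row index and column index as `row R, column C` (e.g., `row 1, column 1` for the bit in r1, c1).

row 0, column 1

Recompute each row's even parity and compare to rp:
  r0: data parity 0, sent rp 1 → mismatch
  r1: data parity 1, sent rp 1 → ok
  r2: data parity 0, sent rp 0 → ok
Recompute each column's even parity and compare to cp:
  c0: data parity 0, sent cp 0 → ok
  c1: data parity 1, sent cp 0 → mismatch
  c2: data parity 0, sent cp 0 → ok
  c3: data parity 0, sent cp 0 → ok
Exactly one row (r0) and one column (c1) fail → the flipped bit is at their intersection.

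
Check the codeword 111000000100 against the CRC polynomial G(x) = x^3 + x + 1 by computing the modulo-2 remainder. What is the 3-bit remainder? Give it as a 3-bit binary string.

101

Modulo-2 division of 111000000100 by 1011:
  pos 0: 1110 XOR 1011 = 0101
  pos 1: 1010 XOR 1011 = 0001
  pos 4: 1000 XOR 1011 = 0011
  pos 6: 1101 XOR 1011 = 0110
  pos 7: 1100 XOR 1011 = 0111
  pos 8: 1110 XOR 1011 = 0101
Remainder = 101 (nonzero — an error is detected).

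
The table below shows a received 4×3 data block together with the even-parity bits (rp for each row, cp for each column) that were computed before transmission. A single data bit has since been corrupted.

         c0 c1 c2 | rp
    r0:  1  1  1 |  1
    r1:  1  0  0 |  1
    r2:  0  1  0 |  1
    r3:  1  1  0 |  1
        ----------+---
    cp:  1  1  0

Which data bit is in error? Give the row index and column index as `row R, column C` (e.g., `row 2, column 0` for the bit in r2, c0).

Recompute each row's even parity and compare to rp:
  r0: data parity 1, sent rp 1 → ok
  r1: data parity 1, sent rp 1 → ok
  r2: data parity 1, sent rp 1 → ok
  r3: data parity 0, sent rp 1 → mismatch
Recompute each column's even parity and compare to cp:
  c0: data parity 1, sent cp 1 → ok
  c1: data parity 1, sent cp 1 → ok
  c2: data parity 1, sent cp 0 → mismatch
Exactly one row (r3) and one column (c2) fail → the flipped bit is at their intersection.

row 3, column 2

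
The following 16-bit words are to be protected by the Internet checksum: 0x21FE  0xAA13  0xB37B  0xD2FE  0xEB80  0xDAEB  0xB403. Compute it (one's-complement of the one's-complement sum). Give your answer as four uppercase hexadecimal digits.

One's-complement addition (fold any carry out of bit 15 back into bit 0):
  0x21FE + 0xAA13 = 0x0CC11
  0xCC11 + 0xB37B = 0x17F8C → wrap carry → 0x7F8D
  0x7F8D + 0xD2FE = 0x1528B → wrap carry → 0x528C
  0x528C + 0xEB80 = 0x13E0C → wrap carry → 0x3E0D
  0x3E0D + 0xDAEB = 0x118F8 → wrap carry → 0x18F9
  0x18F9 + 0xB403 = 0x0CCFC
One's-complement sum = 0xCCFC.
Checksum = ~0xCCFC & 0xFFFF = 0x3303.

3303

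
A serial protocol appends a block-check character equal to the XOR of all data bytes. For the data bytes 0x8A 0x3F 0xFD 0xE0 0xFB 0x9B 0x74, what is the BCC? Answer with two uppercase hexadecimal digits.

XOR the bytes together:
  start with 0x8A
  0x8A ⊕ 0x3F = 0xB5
  0xB5 ⊕ 0xFD = 0x48
  0x48 ⊕ 0xE0 = 0xA8
  0xA8 ⊕ 0xFB = 0x53
  0x53 ⊕ 0x9B = 0xC8
  0xC8 ⊕ 0x74 = 0xBC

BC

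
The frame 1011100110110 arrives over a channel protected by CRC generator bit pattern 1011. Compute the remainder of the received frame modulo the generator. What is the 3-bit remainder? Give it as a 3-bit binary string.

Modulo-2 division of 1011100110110 by 1011:
  pos 0: 1011 XOR 1011 = 0000
  pos 4: 1001 XOR 1011 = 0010
  pos 6: 1010 XOR 1011 = 0001
  pos 9: 1110 XOR 1011 = 0101
Remainder = 101 (nonzero — an error is detected).

101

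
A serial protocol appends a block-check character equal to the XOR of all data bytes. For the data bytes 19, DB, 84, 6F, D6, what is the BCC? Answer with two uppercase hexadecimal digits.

XOR the bytes together:
  start with 0x19
  0x19 ⊕ 0xDB = 0xC2
  0xC2 ⊕ 0x84 = 0x46
  0x46 ⊕ 0x6F = 0x29
  0x29 ⊕ 0xD6 = 0xFF

FF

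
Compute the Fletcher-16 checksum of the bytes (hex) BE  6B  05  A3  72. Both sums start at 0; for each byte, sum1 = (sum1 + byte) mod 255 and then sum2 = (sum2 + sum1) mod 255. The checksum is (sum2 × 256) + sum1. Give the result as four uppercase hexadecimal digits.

3045

Running sums (mod 255):
  after byte 0 (BE): sum1=190, sum2=190
  after byte 1 (6B): sum1=42, sum2=232
  after byte 2 (05): sum1=47, sum2=24
  after byte 3 (A3): sum1=210, sum2=234
  after byte 4 (72): sum1=69, sum2=48
Checksum = sum2·256 + sum1 = 48·256 + 69 = 12357 = 0x3045.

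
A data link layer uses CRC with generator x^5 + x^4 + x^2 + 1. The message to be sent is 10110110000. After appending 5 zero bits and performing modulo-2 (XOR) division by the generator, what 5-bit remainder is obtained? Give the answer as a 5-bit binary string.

01110

Append 5 zeros: 1011011000000000. Divide by 110101 (XOR where the leading bit is 1):
  pos 0: 101101 XOR 110101 = 011000
  pos 1: 110001 XOR 110101 = 000100
  pos 4: 100000 XOR 110101 = 010101
  pos 5: 101010 XOR 110101 = 011111
  pos 6: 111110 XOR 110101 = 001011
  pos 8: 101100 XOR 110101 = 011001
  pos 9: 110010 XOR 110101 = 000111
Remainder (last 5 bits) = 01110. This is the CRC / FCS.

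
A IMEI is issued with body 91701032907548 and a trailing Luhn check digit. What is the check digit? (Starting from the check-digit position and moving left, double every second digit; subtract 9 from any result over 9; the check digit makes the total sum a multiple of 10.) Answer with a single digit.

6

Partial digits right→left: 8 4 5 7 0 9 2 3 0 1 0 7 1 9
Double every second digit counting from the check-digit position (so the 1st, 3rd, 5th, ... of the partial from the right).
  doubled (with −9 where >9): 7 1 0 4 0 0 2 → sum 14
  kept as-is: 4 7 9 3 1 7 9 → sum 40
Total = 14 + 40 = 54.
Check digit = (10 − (54 mod 10)) mod 10 = 6.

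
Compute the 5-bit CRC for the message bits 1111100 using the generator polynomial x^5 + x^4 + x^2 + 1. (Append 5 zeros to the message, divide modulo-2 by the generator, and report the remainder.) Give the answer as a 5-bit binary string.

Append 5 zeros: 111110000000. Divide by 110101 (XOR where the leading bit is 1):
  pos 0: 111110 XOR 110101 = 001011
  pos 2: 101100 XOR 110101 = 011001
  pos 3: 110010 XOR 110101 = 000111
  pos 6: 111000 XOR 110101 = 001101
Remainder (last 5 bits) = 01101. This is the CRC / FCS.

01101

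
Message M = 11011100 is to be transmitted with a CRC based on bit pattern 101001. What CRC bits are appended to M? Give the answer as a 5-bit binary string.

11011

Append 5 zeros: 1101110000000. Divide by 101001 (XOR where the leading bit is 1):
  pos 0: 110111 XOR 101001 = 011110
  pos 1: 111100 XOR 101001 = 010101
  pos 2: 101010 XOR 101001 = 000011
  pos 6: 110000 XOR 101001 = 011001
  pos 7: 110010 XOR 101001 = 011011
Remainder (last 5 bits) = 11011. This is the CRC / FCS.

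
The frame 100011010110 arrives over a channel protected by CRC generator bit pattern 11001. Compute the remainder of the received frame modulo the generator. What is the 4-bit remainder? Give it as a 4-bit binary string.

Modulo-2 division of 100011010110 by 11001:
  pos 0: 10001 XOR 11001 = 01000
  pos 1: 10001 XOR 11001 = 01000
  pos 2: 10000 XOR 11001 = 01001
  pos 3: 10011 XOR 11001 = 01010
  pos 4: 10100 XOR 11001 = 01101
  pos 5: 11011 XOR 11001 = 00010
Remainder = 1010 (nonzero — an error is detected).

1010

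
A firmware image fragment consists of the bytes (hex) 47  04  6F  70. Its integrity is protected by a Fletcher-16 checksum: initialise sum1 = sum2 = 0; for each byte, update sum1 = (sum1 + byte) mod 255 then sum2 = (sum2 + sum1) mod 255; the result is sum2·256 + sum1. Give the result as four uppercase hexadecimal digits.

Running sums (mod 255):
  after byte 0 (47): sum1=71, sum2=71
  after byte 1 (04): sum1=75, sum2=146
  after byte 2 (6F): sum1=186, sum2=77
  after byte 3 (70): sum1=43, sum2=120
Checksum = sum2·256 + sum1 = 120·256 + 43 = 30763 = 0x782B.

782B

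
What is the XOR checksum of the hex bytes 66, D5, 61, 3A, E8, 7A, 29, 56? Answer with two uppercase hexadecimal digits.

XOR the bytes together:
  start with 0x66
  0x66 ⊕ 0xD5 = 0xB3
  0xB3 ⊕ 0x61 = 0xD2
  0xD2 ⊕ 0x3A = 0xE8
  0xE8 ⊕ 0xE8 = 0x00
  0x00 ⊕ 0x7A = 0x7A
  0x7A ⊕ 0x29 = 0x53
  0x53 ⊕ 0x56 = 0x05

05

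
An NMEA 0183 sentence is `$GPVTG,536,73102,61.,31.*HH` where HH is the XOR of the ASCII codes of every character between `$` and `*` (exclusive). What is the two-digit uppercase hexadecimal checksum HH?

50

XOR the ASCII codes of the payload characters:
  'G' = 0x47 → acc = 0x47
  'P' = 0x50 → acc = 0x17
  'V' = 0x56 → acc = 0x41
  'T' = 0x54 → acc = 0x15
  'G' = 0x47 → acc = 0x52
  ',' = 0x2C → acc = 0x7E
  '5' = 0x35 → acc = 0x4B
  '3' = 0x33 → acc = 0x78
  '6' = 0x36 → acc = 0x4E
  ',' = 0x2C → acc = 0x62
  '7' = 0x37 → acc = 0x55
  '3' = 0x33 → acc = 0x66
  '1' = 0x31 → acc = 0x57
  '0' = 0x30 → acc = 0x67
  '2' = 0x32 → acc = 0x55
  ',' = 0x2C → acc = 0x79
  '6' = 0x36 → acc = 0x4F
  '1' = 0x31 → acc = 0x7E
  '.' = 0x2E → acc = 0x50
  ',' = 0x2C → acc = 0x7C
  '3' = 0x33 → acc = 0x4F
  '1' = 0x31 → acc = 0x7E
  '.' = 0x2E → acc = 0x50
Checksum = 0x50.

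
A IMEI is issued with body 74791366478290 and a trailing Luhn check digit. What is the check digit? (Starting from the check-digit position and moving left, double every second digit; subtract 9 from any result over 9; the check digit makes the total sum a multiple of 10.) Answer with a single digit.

Partial digits right→left: 0 9 2 8 7 4 6 6 3 1 9 7 4 7
Double every second digit counting from the check-digit position (so the 1st, 3rd, 5th, ... of the partial from the right).
  doubled (with −9 where >9): 0 4 5 3 6 9 8 → sum 35
  kept as-is: 9 8 4 6 1 7 7 → sum 42
Total = 35 + 42 = 77.
Check digit = (10 − (77 mod 10)) mod 10 = 3.

3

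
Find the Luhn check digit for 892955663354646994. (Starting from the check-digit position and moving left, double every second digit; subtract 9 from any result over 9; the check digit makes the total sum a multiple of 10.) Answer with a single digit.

9

Partial digits right→left: 4 9 9 6 4 6 4 5 3 3 6 6 5 5 9 2 9 8
Double every second digit counting from the check-digit position (so the 1st, 3rd, 5th, ... of the partial from the right).
  doubled (with −9 where >9): 8 9 8 8 6 3 1 9 9 → sum 61
  kept as-is: 9 6 6 5 3 6 5 2 8 → sum 50
Total = 61 + 50 = 111.
Check digit = (10 − (111 mod 10)) mod 10 = 9.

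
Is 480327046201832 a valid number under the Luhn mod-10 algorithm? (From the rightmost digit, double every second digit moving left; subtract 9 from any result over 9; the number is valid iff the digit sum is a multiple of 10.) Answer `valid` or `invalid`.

From the right, keep odd positions and double even positions (subtract 9 from any doubled value over 9):
  doubled (positions 2,4,...): 6 2 4 8 5 6 7 → sum 38
  kept (positions 1,3,...): 2 8 0 6 0 2 0 4 → sum 22
Total = 60.
60 mod 10 = 0, so the number is valid.

valid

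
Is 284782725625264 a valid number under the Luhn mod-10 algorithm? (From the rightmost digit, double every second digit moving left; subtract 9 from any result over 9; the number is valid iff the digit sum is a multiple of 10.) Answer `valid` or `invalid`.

invalid

From the right, keep odd positions and double even positions (subtract 9 from any doubled value over 9):
  doubled (positions 2,4,...): 3 1 3 4 4 5 7 → sum 27
  kept (positions 1,3,...): 4 2 2 5 7 8 4 2 → sum 34
Total = 61.
61 mod 10 = 1, so the number is invalid.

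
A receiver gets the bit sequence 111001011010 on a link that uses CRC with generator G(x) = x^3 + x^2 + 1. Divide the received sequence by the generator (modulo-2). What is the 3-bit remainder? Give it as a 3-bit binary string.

000

Modulo-2 division of 111001011010 by 1101:
  pos 0: 1110 XOR 1101 = 0011
  pos 2: 1101 XOR 1101 = 0000
  pos 7: 1101 XOR 1101 = 0000
Remainder = 000 (zero — the frame passes the CRC check).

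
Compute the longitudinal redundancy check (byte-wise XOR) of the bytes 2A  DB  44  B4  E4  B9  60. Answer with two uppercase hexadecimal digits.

XOR the bytes together:
  start with 0x2A
  0x2A ⊕ 0xDB = 0xF1
  0xF1 ⊕ 0x44 = 0xB5
  0xB5 ⊕ 0xB4 = 0x01
  0x01 ⊕ 0xE4 = 0xE5
  0xE5 ⊕ 0xB9 = 0x5C
  0x5C ⊕ 0x60 = 0x3C

3C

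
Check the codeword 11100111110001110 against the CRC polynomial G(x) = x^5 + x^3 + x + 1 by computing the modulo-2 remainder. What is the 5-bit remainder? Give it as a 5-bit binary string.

Modulo-2 division of 11100111110001110 by 101011:
  pos 0: 111001 XOR 101011 = 010010
  pos 1: 100101 XOR 101011 = 001110
  pos 3: 111011 XOR 101011 = 010000
  pos 4: 100001 XOR 101011 = 001010
  pos 6: 101000 XOR 101011 = 000011
  pos 10: 110111 XOR 101011 = 011100
  pos 11: 111000 XOR 101011 = 010011
Remainder = 10011 (nonzero — an error is detected).

10011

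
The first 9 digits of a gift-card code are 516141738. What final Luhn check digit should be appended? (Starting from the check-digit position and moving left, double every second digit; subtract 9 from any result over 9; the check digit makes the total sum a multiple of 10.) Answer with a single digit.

Partial digits right→left: 8 3 7 1 4 1 6 1 5
Double every second digit counting from the check-digit position (so the 1st, 3rd, 5th, ... of the partial from the right).
  doubled (with −9 where >9): 7 5 8 3 1 → sum 24
  kept as-is: 3 1 1 1 → sum 6
Total = 24 + 6 = 30.
Check digit = (10 − (30 mod 10)) mod 10 = 0.

0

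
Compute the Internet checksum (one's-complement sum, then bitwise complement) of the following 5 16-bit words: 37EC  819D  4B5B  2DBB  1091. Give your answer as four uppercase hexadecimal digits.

BCCE

One's-complement addition (fold any carry out of bit 15 back into bit 0):
  0x37EC + 0x819D = 0x0B989
  0xB989 + 0x4B5B = 0x104E4 → wrap carry → 0x04E5
  0x04E5 + 0x2DBB = 0x032A0
  0x32A0 + 0x1091 = 0x04331
One's-complement sum = 0x4331.
Checksum = ~0x4331 & 0xFFFF = 0xBCCE.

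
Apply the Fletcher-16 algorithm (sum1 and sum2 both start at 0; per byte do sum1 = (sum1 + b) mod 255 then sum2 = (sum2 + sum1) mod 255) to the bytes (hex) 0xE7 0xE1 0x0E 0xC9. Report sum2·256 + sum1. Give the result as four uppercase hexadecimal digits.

2BA1

Running sums (mod 255):
  after byte 0 (0xE7): sum1=231, sum2=231
  after byte 1 (0xE1): sum1=201, sum2=177
  after byte 2 (0x0E): sum1=215, sum2=137
  after byte 3 (0xC9): sum1=161, sum2=43
Checksum = sum2·256 + sum1 = 43·256 + 161 = 11169 = 0x2BA1.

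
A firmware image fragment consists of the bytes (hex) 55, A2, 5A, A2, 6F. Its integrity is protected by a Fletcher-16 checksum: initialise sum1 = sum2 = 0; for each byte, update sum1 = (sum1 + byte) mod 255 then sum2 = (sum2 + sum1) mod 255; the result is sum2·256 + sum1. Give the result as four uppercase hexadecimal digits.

Running sums (mod 255):
  after byte 0 (55): sum1=85, sum2=85
  after byte 1 (A2): sum1=247, sum2=77
  after byte 2 (5A): sum1=82, sum2=159
  after byte 3 (A2): sum1=244, sum2=148
  after byte 4 (6F): sum1=100, sum2=248
Checksum = sum2·256 + sum1 = 248·256 + 100 = 63588 = 0xF864.

F864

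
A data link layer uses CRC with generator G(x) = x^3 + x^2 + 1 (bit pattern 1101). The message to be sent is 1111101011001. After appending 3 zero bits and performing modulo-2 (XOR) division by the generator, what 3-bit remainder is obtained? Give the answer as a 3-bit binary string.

Append 3 zeros: 1111101011001000. Divide by 1101 (XOR where the leading bit is 1):
  pos 0: 1111 XOR 1101 = 0010
  pos 2: 1010 XOR 1101 = 0111
  pos 3: 1111 XOR 1101 = 0010
  pos 5: 1001 XOR 1101 = 0100
  pos 6: 1001 XOR 1101 = 0100
  pos 7: 1000 XOR 1101 = 0101
  pos 8: 1010 XOR 1101 = 0111
  pos 9: 1111 XOR 1101 = 0010
  pos 11: 1000 XOR 1101 = 0101
  pos 12: 1010 XOR 1101 = 0111
Remainder (last 3 bits) = 111. This is the CRC / FCS.

111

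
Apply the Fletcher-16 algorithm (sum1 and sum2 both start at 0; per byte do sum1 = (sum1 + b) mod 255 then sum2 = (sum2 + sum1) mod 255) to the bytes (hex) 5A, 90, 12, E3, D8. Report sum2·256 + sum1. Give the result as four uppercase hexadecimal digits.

DCB9

Running sums (mod 255):
  after byte 0 (5A): sum1=90, sum2=90
  after byte 1 (90): sum1=234, sum2=69
  after byte 2 (12): sum1=252, sum2=66
  after byte 3 (E3): sum1=224, sum2=35
  after byte 4 (D8): sum1=185, sum2=220
Checksum = sum2·256 + sum1 = 220·256 + 185 = 56505 = 0xDCB9.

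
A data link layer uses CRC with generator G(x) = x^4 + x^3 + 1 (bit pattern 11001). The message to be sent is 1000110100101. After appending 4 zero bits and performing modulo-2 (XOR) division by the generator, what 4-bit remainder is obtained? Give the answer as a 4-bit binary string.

1111

Append 4 zeros: 10001101001010000. Divide by 11001 (XOR where the leading bit is 1):
  pos 0: 10001 XOR 11001 = 01000
  pos 1: 10001 XOR 11001 = 01000
  pos 2: 10000 XOR 11001 = 01001
  pos 3: 10011 XOR 11001 = 01010
  pos 4: 10100 XOR 11001 = 01101
  pos 5: 11010 XOR 11001 = 00011
  pos 8: 11101 XOR 11001 = 00100
  pos 10: 10000 XOR 11001 = 01001
  pos 11: 10010 XOR 11001 = 01011
  pos 12: 10110 XOR 11001 = 01111
Remainder (last 4 bits) = 1111. This is the CRC / FCS.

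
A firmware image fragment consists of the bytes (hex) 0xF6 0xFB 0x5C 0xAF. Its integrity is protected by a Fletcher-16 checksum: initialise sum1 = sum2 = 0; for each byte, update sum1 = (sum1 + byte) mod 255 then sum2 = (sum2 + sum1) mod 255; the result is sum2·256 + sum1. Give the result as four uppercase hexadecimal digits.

38FE

Running sums (mod 255):
  after byte 0 (0xF6): sum1=246, sum2=246
  after byte 1 (0xFB): sum1=242, sum2=233
  after byte 2 (0x5C): sum1=79, sum2=57
  after byte 3 (0xAF): sum1=254, sum2=56
Checksum = sum2·256 + sum1 = 56·256 + 254 = 14590 = 0x38FE.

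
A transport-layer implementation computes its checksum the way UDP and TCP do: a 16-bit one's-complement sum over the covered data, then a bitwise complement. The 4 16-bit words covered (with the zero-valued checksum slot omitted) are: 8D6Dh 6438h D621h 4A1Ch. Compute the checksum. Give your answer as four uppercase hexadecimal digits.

EE1B

One's-complement addition (fold any carry out of bit 15 back into bit 0):
  0x8D6D + 0x6438 = 0x0F1A5
  0xF1A5 + 0xD621 = 0x1C7C6 → wrap carry → 0xC7C7
  0xC7C7 + 0x4A1C = 0x111E3 → wrap carry → 0x11E4
One's-complement sum = 0x11E4.
Checksum = ~0x11E4 & 0xFFFF = 0xEE1B.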